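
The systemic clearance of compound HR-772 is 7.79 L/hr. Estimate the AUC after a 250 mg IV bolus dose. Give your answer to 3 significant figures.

AUC_0→∞ = Dose_iv / CL
        = 250 / 7.79 = 32.0924 mg/L·hr

AUC = 32.1 mg/L·hr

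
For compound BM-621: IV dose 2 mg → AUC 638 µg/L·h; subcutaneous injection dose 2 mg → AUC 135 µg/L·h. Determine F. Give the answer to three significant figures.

F = (AUC_ev / D_ev) / (AUC_iv / D_iv)
  = (135/2) / (638/2)
  = 67.5 / 319 = 0.2116

F = 0.212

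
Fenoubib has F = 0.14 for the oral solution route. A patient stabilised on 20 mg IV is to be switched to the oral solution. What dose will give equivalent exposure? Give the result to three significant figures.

For equal systemic exposure: F × D_ev = D_iv
D_ev = D_iv / F = 20 / 0.14 = 142.857 mg

D_oral = 143 mg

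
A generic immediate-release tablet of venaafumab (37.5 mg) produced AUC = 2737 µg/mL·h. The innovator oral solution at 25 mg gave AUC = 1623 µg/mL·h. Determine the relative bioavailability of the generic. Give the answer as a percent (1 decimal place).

F_rel = 112.4%

F_rel = (AUC_test/D_test) / (AUC_ref/D_ref)
      = (2737/37.5) / (1623/25)
      = 72.9867 / 64.92 = 1.1243 = 112.43%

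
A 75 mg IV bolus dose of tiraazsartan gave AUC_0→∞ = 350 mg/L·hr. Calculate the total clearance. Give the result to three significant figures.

CL = Dose_iv / AUC_0→∞
   = 75 / 350 = 0.214286 L/hr

CL = 0.214 L/hr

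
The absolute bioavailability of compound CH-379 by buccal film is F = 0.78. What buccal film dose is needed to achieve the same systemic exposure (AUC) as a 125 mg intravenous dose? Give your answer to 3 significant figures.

D_buccal = 160 mg

For equal systemic exposure: F × D_ev = D_iv
D_ev = D_iv / F = 125 / 0.78 = 160.256 mg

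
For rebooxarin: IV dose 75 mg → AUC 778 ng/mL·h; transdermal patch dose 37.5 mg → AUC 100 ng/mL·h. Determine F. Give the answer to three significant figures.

F = (AUC_ev / D_ev) / (AUC_iv / D_iv)
  = (100/37.5) / (778/75)
  = 2.66667 / 10.3733 = 0.2571

F = 0.257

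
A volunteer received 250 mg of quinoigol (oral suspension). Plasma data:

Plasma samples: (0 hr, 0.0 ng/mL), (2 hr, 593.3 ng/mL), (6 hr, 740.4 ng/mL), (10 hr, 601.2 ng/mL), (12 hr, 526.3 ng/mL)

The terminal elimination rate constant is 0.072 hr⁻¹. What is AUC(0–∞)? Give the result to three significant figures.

Trapezoidal AUC_0→12:
  [0→2]: (0.0+593.3)/2 × 2 = 593.3
  [2→6]: (593.3+740.4)/2 × 4 = 2667.4
  [6→10]: (740.4+601.2)/2 × 4 = 2683.2
  [10→12]: (601.2+526.3)/2 × 2 = 1127.5
  Sum = 7071.4 ng/mL·hr
Extrapolated tail: C_last / k_e = 526.3 / 0.072 = 7309.722
AUC_0→∞ = 7071.4 + 7309.722 = 14381.122 ng/mL·hr

AUC = 14400 ng/mL·hr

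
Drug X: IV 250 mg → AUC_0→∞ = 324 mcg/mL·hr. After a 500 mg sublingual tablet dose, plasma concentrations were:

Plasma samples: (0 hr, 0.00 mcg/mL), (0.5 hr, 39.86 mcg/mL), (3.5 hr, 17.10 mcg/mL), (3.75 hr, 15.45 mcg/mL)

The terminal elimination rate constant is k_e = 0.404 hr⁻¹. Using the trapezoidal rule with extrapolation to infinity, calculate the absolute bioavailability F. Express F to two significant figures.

F = 0.21

Trapezoidal AUC_0→3.75 (sublingual tablet):
  [0→0.5]: (0.00+39.86)/2 × 0.5 = 9.965
  [0.5→3.5]: (39.86+17.10)/2 × 3 = 85.44
  [3.5→3.75]: (17.10+15.45)/2 × 0.25 = 4.06875
  Sum = 99.47375 mcg/mL·hr
Tail: C_last/k_e = 15.45/0.404 = 38.243
AUC_0→∞ (sublingual tablet) = 99.47375 + 38.243 = 137.71675 mcg/mL·hr
F = (AUC_ev/D_ev)/(AUC_iv/D_iv) = (137.71675/500)/(324/250) = 0.2754335/1.296 = 0.2125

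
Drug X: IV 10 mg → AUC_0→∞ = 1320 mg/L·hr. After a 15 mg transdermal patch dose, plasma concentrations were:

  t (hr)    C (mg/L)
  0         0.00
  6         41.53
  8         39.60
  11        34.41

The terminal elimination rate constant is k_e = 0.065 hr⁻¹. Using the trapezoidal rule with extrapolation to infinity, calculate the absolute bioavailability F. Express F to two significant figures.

F = 0.43

Trapezoidal AUC_0→11 (transdermal patch):
  [0→6]: (0.00+41.53)/2 × 6 = 124.59
  [6→8]: (41.53+39.60)/2 × 2 = 81.13
  [8→11]: (39.60+34.41)/2 × 3 = 111.015
  Sum = 316.735 mg/L·hr
Tail: C_last/k_e = 34.41/0.065 = 529.385
AUC_0→∞ (transdermal patch) = 316.735 + 529.385 = 846.12 mg/L·hr
F = (AUC_ev/D_ev)/(AUC_iv/D_iv) = (846.12/15)/(1320/10) = 56.408/132 = 0.4273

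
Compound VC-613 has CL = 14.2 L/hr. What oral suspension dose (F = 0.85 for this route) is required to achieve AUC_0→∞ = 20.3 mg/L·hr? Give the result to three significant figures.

Dose = CL × AUC_0→∞ / F
     = 14.2 × 20.3 / 0.85 = 339.129 mg

Dose = 339 mg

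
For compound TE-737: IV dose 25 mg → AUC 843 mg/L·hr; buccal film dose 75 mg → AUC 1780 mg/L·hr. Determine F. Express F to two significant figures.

F = (AUC_ev / D_ev) / (AUC_iv / D_iv)
  = (1780/75) / (843/25)
  = 23.7333 / 33.72 = 0.7038

F = 0.70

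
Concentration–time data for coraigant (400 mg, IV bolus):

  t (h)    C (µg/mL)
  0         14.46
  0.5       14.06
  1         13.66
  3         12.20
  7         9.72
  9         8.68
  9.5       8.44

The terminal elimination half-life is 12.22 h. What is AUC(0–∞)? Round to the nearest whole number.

AUC = 255 µg/mL·h

Trapezoidal AUC_0→9.5:
  [0→0.5]: (14.46+14.06)/2 × 0.5 = 7.13
  [0.5→1]: (14.06+13.66)/2 × 0.5 = 6.93
  [1→3]: (13.66+12.20)/2 × 2 = 25.86
  [3→7]: (12.20+9.72)/2 × 4 = 43.84
  [7→9]: (9.72+8.68)/2 × 2 = 18.4
  [9→9.5]: (8.68+8.44)/2 × 0.5 = 4.28
  Sum = 106.44 µg/mL·h
k_e = ln2 / t½ = 0.693147 / 12.22 = 0.0567 h^-1
Extrapolated tail: C_last / k_e = 8.44 / 0.0567 = 148.854
AUC_0→∞ = 106.44 + 148.854 = 255.294 µg/mL·h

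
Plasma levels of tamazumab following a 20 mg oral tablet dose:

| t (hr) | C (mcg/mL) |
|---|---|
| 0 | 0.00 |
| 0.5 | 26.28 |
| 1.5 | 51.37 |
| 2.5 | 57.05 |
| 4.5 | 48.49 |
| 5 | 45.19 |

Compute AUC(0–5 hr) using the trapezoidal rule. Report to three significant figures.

AUC = 229 mcg/mL·hr

Trapezoidal AUC_0→5:
  [0→0.5]: (0.00+26.28)/2 × 0.5 = 6.57
  [0.5→1.5]: (26.28+51.37)/2 × 1 = 38.825
  [1.5→2.5]: (51.37+57.05)/2 × 1 = 54.21
  [2.5→4.5]: (57.05+48.49)/2 × 2 = 105.54
  [4.5→5]: (48.49+45.19)/2 × 0.5 = 23.42
  Sum = 228.565 mcg/mL·hr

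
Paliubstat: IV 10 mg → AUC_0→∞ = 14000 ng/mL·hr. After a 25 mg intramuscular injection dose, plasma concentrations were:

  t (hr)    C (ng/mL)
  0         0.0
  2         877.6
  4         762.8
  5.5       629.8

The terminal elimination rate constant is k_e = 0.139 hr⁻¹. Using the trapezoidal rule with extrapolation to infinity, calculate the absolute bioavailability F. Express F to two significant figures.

Trapezoidal AUC_0→5.5 (intramuscular injection):
  [0→2]: (0.0+877.6)/2 × 2 = 877.6
  [2→4]: (877.6+762.8)/2 × 2 = 1640.4
  [4→5.5]: (762.8+629.8)/2 × 1.5 = 1044.45
  Sum = 3562.45 ng/mL·hr
Tail: C_last/k_e = 629.8/0.139 = 4530.935
AUC_0→∞ (intramuscular injection) = 3562.45 + 4530.935 = 8093.385 ng/mL·hr
F = (AUC_ev/D_ev)/(AUC_iv/D_iv) = (8093.385/25)/(14000/10) = 323.7354/1400 = 0.2312

F = 0.23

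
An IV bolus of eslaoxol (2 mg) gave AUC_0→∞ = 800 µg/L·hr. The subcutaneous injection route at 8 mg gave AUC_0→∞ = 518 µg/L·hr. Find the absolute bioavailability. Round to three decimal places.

F = 0.162

F = (AUC_ev / D_ev) / (AUC_iv / D_iv)
  = (518/8) / (800/2)
  = 64.75 / 400 = 0.1619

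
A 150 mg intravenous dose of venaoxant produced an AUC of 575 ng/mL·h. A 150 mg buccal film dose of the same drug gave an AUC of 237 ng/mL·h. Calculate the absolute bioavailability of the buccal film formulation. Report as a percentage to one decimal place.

F = (AUC_ev / D_ev) / (AUC_iv / D_iv)
  = (237/150) / (575/150)
  = 1.58 / 3.83333 = 0.4122
  = 41.22%

F = 41.2%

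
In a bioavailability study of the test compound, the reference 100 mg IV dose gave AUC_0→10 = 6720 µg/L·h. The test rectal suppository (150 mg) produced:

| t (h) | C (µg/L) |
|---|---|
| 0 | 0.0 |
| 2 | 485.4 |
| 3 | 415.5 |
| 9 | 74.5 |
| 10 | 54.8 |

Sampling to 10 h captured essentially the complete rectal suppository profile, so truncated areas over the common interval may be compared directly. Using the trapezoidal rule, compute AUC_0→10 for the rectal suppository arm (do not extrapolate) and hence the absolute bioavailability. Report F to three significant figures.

Trapezoidal AUC_0→10 (rectal suppository):
  [0→2]: (0.0+485.4)/2 × 2 = 485.4
  [2→3]: (485.4+415.5)/2 × 1 = 450.45
  [3→9]: (415.5+74.5)/2 × 6 = 1470.0
  [9→10]: (74.5+54.8)/2 × 1 = 64.65
  Sum = 2470.5 µg/L·h
F = (AUC_ev/D_ev)/(AUC_iv/D_iv) = (2470.5/150)/(6720/100) = 16.47/67.2 = 0.2451

F = 0.245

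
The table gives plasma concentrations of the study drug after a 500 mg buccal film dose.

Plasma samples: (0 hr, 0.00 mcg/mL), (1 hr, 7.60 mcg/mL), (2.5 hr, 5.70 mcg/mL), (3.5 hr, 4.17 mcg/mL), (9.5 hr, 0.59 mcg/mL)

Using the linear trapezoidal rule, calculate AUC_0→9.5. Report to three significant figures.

Trapezoidal AUC_0→9.5:
  [0→1]: (0.00+7.60)/2 × 1 = 3.8
  [1→2.5]: (7.60+5.70)/2 × 1.5 = 9.975
  [2.5→3.5]: (5.70+4.17)/2 × 1 = 4.935
  [3.5→9.5]: (4.17+0.59)/2 × 6 = 14.28
  Sum = 32.99 mcg/mL·hr

AUC = 33.0 mcg/mL·hr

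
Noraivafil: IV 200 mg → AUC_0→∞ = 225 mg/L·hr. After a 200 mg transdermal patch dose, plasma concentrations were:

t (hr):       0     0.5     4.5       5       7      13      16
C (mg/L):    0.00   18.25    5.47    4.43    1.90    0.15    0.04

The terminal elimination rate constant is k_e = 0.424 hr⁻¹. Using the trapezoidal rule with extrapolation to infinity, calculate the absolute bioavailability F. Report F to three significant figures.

Trapezoidal AUC_0→16 (transdermal patch):
  [0→0.5]: (0.00+18.25)/2 × 0.5 = 4.5625
  [0.5→4.5]: (18.25+5.47)/2 × 4 = 47.44
  [4.5→5]: (5.47+4.43)/2 × 0.5 = 2.475
  [5→7]: (4.43+1.90)/2 × 2 = 6.33
  [7→13]: (1.90+0.15)/2 × 6 = 6.15
  [13→16]: (0.15+0.04)/2 × 3 = 0.285
  Sum = 67.2425 mg/L·hr
Tail: C_last/k_e = 0.04/0.424 = 0.094
AUC_0→∞ (transdermal patch) = 67.2425 + 0.094 = 67.3365 mg/L·hr
F = (AUC_ev/D_ev)/(AUC_iv/D_iv) = (67.3365/200)/(225/200) = 0.3366825/1.125 = 0.2993

F = 0.299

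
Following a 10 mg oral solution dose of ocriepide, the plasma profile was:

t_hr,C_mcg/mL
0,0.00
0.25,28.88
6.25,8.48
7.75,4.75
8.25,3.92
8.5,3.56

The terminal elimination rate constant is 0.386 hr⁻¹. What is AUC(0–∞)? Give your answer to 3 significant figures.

AUC = 138 mcg/mL·hr

Trapezoidal AUC_0→8.5:
  [0→0.25]: (0.00+28.88)/2 × 0.25 = 3.61
  [0.25→6.25]: (28.88+8.48)/2 × 6 = 112.08
  [6.25→7.75]: (8.48+4.75)/2 × 1.5 = 9.9225
  [7.75→8.25]: (4.75+3.92)/2 × 0.5 = 2.1675
  [8.25→8.5]: (3.92+3.56)/2 × 0.25 = 0.935
  Sum = 128.715 mcg/mL·hr
Extrapolated tail: C_last / k_e = 3.56 / 0.386 = 9.223
AUC_0→∞ = 128.715 + 9.223 = 137.938 mcg/mL·hr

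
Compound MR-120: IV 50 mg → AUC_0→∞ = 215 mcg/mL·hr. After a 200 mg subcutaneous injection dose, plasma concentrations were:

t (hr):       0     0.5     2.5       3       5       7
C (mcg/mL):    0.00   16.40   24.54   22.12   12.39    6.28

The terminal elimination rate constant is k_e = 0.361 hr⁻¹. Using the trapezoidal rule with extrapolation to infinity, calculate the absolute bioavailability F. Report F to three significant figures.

Trapezoidal AUC_0→7 (subcutaneous injection):
  [0→0.5]: (0.00+16.40)/2 × 0.5 = 4.1
  [0.5→2.5]: (16.40+24.54)/2 × 2 = 40.94
  [2.5→3]: (24.54+22.12)/2 × 0.5 = 11.665
  [3→5]: (22.12+12.39)/2 × 2 = 34.51
  [5→7]: (12.39+6.28)/2 × 2 = 18.67
  Sum = 109.885 mcg/mL·hr
Tail: C_last/k_e = 6.28/0.361 = 17.396
AUC_0→∞ (subcutaneous injection) = 109.885 + 17.396 = 127.281 mcg/mL·hr
F = (AUC_ev/D_ev)/(AUC_iv/D_iv) = (127.281/200)/(215/50) = 0.636405/4.3 = 0.1480

F = 0.148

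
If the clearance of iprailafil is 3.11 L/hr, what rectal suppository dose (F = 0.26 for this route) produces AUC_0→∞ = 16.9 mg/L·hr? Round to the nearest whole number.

Dose = 202 mg

Dose = CL × AUC_0→∞ / F
     = 3.11 × 16.9 / 0.26 = 202.15 mg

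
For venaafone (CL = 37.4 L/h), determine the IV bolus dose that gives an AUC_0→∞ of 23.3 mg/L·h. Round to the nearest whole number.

Dose = 871 mg

Dose_iv = CL × AUC_0→∞
     = 37.4 × 23.3 = 871.42 mg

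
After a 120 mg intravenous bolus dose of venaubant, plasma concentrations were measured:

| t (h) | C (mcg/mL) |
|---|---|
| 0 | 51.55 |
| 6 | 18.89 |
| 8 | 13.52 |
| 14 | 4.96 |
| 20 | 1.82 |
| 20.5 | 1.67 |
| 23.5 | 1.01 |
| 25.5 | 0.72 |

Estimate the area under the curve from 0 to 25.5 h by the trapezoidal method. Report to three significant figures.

Trapezoidal AUC_0→25.5:
  [0→6]: (51.55+18.89)/2 × 6 = 211.32
  [6→8]: (18.89+13.52)/2 × 2 = 32.41
  [8→14]: (13.52+4.96)/2 × 6 = 55.44
  [14→20]: (4.96+1.82)/2 × 6 = 20.34
  [20→20.5]: (1.82+1.67)/2 × 0.5 = 0.8725
  [20.5→23.5]: (1.67+1.01)/2 × 3 = 4.02
  [23.5→25.5]: (1.01+0.72)/2 × 2 = 1.73
  Sum = 326.1325 mcg/mL·h

AUC = 326 mcg/mL·h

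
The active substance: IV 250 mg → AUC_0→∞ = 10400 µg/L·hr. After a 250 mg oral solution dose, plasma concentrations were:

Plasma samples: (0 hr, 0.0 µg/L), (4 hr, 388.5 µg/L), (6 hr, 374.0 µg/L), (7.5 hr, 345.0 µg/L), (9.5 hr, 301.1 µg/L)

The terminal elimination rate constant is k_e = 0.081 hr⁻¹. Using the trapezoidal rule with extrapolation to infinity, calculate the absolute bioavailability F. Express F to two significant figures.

F = 0.62

Trapezoidal AUC_0→9.5 (oral solution):
  [0→4]: (0.0+388.5)/2 × 4 = 777.0
  [4→6]: (388.5+374.0)/2 × 2 = 762.5
  [6→7.5]: (374.0+345.0)/2 × 1.5 = 539.25
  [7.5→9.5]: (345.0+301.1)/2 × 2 = 646.1
  Sum = 2724.85 µg/L·hr
Tail: C_last/k_e = 301.1/0.081 = 3717.284
AUC_0→∞ (oral solution) = 2724.85 + 3717.284 = 6442.134 µg/L·hr
F = (AUC_ev/D_ev)/(AUC_iv/D_iv) = (6442.134/250)/(10400/250) = 25.768536/41.6 = 0.6194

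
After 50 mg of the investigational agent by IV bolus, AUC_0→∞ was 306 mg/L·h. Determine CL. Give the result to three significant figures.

CL = Dose_iv / AUC_0→∞
   = 50 / 306 = 0.163399 L/h

CL = 0.163 L/h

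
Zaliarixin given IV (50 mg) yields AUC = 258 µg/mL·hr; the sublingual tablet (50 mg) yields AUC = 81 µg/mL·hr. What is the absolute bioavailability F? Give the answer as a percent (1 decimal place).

F = 31.4%

F = (AUC_ev / D_ev) / (AUC_iv / D_iv)
  = (81/50) / (258/50)
  = 1.62 / 5.16 = 0.3140
  = 31.40%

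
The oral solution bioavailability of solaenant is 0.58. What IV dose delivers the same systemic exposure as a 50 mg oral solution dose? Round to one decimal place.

D_iv = 29.0 mg

Systemic exposure from an extravascular dose = F × D_ev, so the equivalent IV dose is F × D_ev.
D_iv = F × D_ev = 0.58 × 50 = 29 mg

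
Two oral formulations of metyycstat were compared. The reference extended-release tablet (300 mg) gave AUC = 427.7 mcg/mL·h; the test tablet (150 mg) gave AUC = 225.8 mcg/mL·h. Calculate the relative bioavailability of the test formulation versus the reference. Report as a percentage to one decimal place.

F_rel = (AUC_test/D_test) / (AUC_ref/D_ref)
      = (225.8/150) / (427.7/300)
      = 1.50533 / 1.42567 = 1.0559 = 105.59%

F_rel = 105.6%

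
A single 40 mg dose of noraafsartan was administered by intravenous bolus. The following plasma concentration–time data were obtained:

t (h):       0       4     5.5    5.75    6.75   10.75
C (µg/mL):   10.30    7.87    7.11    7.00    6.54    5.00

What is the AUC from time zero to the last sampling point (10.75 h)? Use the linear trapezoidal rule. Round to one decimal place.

AUC = 79.2 µg/mL·h

Trapezoidal AUC_0→10.75:
  [0→4]: (10.30+7.87)/2 × 4 = 36.34
  [4→5.5]: (7.87+7.11)/2 × 1.5 = 11.235
  [5.5→5.75]: (7.11+7.00)/2 × 0.25 = 1.76375
  [5.75→6.75]: (7.00+6.54)/2 × 1 = 6.77
  [6.75→10.75]: (6.54+5.00)/2 × 4 = 23.08
  Sum = 79.18875 µg/mL·h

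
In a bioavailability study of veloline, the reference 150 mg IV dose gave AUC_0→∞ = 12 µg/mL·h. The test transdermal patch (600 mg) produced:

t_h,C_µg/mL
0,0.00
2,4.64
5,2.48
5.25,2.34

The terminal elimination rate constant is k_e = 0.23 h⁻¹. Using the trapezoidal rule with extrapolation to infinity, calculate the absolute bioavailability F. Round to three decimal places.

F = 0.544

Trapezoidal AUC_0→5.25 (transdermal patch):
  [0→2]: (0.00+4.64)/2 × 2 = 4.64
  [2→5]: (4.64+2.48)/2 × 3 = 10.68
  [5→5.25]: (2.48+2.34)/2 × 0.25 = 0.6025
  Sum = 15.9225 µg/mL·h
Tail: C_last/k_e = 2.34/0.23 = 10.174
AUC_0→∞ (transdermal patch) = 15.9225 + 10.174 = 26.0965 µg/mL·h
F = (AUC_ev/D_ev)/(AUC_iv/D_iv) = (26.0965/600)/(12/150) = 0.0434942/0.08 = 0.5437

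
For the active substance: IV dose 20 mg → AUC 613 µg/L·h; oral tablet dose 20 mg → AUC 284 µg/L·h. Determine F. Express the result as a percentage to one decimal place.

F = 46.3%

F = (AUC_ev / D_ev) / (AUC_iv / D_iv)
  = (284/20) / (613/20)
  = 14.2 / 30.65 = 0.4633
  = 46.33%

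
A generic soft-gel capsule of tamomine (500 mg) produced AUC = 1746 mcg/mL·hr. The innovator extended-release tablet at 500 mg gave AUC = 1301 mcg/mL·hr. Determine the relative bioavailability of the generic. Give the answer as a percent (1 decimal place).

F_rel = 134.2%

F_rel = (AUC_test/D_test) / (AUC_ref/D_ref)
      = (1746/500) / (1301/500)
      = 3.492 / 2.602 = 1.3420 = 134.20%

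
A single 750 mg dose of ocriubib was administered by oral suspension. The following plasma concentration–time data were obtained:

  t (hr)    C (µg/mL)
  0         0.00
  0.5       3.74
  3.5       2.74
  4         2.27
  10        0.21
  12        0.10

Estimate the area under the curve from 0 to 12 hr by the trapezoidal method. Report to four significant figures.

Trapezoidal AUC_0→12:
  [0→0.5]: (0.00+3.74)/2 × 0.5 = 0.935
  [0.5→3.5]: (3.74+2.74)/2 × 3 = 9.72
  [3.5→4]: (2.74+2.27)/2 × 0.5 = 1.2525
  [4→10]: (2.27+0.21)/2 × 6 = 7.44
  [10→12]: (0.21+0.10)/2 × 2 = 0.31
  Sum = 19.6575 µg/mL·hr

AUC = 19.66 µg/mL·hr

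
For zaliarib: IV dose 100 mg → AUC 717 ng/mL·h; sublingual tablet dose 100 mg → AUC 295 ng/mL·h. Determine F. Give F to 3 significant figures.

F = (AUC_ev / D_ev) / (AUC_iv / D_iv)
  = (295/100) / (717/100)
  = 2.95 / 7.17 = 0.4114

F = 0.411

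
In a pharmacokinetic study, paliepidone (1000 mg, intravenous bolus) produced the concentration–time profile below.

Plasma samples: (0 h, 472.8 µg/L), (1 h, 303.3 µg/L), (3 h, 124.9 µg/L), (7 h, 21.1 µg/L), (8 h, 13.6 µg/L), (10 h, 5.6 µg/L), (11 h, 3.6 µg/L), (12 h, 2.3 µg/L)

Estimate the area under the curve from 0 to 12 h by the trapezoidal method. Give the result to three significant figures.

AUC = 1150 µg/L·h

Trapezoidal AUC_0→12:
  [0→1]: (472.8+303.3)/2 × 1 = 388.05
  [1→3]: (303.3+124.9)/2 × 2 = 428.2
  [3→7]: (124.9+21.1)/2 × 4 = 292.0
  [7→8]: (21.1+13.6)/2 × 1 = 17.35
  [8→10]: (13.6+5.6)/2 × 2 = 19.2
  [10→11]: (5.6+3.6)/2 × 1 = 4.6
  [11→12]: (3.6+2.3)/2 × 1 = 2.95
  Sum = 1152.35 µg/L·h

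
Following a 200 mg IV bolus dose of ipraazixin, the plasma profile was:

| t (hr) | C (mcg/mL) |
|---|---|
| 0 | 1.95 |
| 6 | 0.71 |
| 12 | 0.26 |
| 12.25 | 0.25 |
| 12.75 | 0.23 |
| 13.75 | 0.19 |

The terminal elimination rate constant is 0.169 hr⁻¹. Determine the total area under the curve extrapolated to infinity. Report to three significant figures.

AUC = 12.4 mcg/mL·hr

Trapezoidal AUC_0→13.75:
  [0→6]: (1.95+0.71)/2 × 6 = 7.98
  [6→12]: (0.71+0.26)/2 × 6 = 2.91
  [12→12.25]: (0.26+0.25)/2 × 0.25 = 0.06375
  [12.25→12.75]: (0.25+0.23)/2 × 0.5 = 0.12
  [12.75→13.75]: (0.23+0.19)/2 × 1 = 0.21
  Sum = 11.28375 mcg/mL·hr
Extrapolated tail: C_last / k_e = 0.19 / 0.169 = 1.124
AUC_0→∞ = 11.28375 + 1.124 = 12.40775 mcg/mL·hr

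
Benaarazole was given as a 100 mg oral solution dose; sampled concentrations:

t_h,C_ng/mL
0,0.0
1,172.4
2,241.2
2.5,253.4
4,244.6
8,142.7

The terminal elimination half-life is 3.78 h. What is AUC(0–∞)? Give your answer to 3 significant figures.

AUC = 2340 ng/mL·h

Trapezoidal AUC_0→8:
  [0→1]: (0.0+172.4)/2 × 1 = 86.2
  [1→2]: (172.4+241.2)/2 × 1 = 206.8
  [2→2.5]: (241.2+253.4)/2 × 0.5 = 123.65
  [2.5→4]: (253.4+244.6)/2 × 1.5 = 373.5
  [4→8]: (244.6+142.7)/2 × 4 = 774.6
  Sum = 1564.75 ng/mL·h
k_e = ln2 / t½ = 0.693147 / 3.78 = 0.1834 h^-1
Extrapolated tail: C_last / k_e = 142.7 / 0.1834 = 778.081
AUC_0→∞ = 1564.75 + 778.081 = 2342.831 ng/mL·h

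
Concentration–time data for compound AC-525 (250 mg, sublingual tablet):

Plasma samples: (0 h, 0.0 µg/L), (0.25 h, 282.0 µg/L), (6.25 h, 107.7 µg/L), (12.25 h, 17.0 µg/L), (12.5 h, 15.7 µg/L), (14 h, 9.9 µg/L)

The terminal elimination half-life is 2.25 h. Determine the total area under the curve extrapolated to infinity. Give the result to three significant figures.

AUC = 1630 µg/L·h

Trapezoidal AUC_0→14:
  [0→0.25]: (0.0+282.0)/2 × 0.25 = 35.25
  [0.25→6.25]: (282.0+107.7)/2 × 6 = 1169.1
  [6.25→12.25]: (107.7+17.0)/2 × 6 = 374.1
  [12.25→12.5]: (17.0+15.7)/2 × 0.25 = 4.0875
  [12.5→14]: (15.7+9.9)/2 × 1.5 = 19.2
  Sum = 1601.7375 µg/L·h
k_e = ln2 / t½ = 0.693147 / 2.25 = 0.3081 h^-1
Extrapolated tail: C_last / k_e = 9.9 / 0.3081 = 32.132
AUC_0→∞ = 1601.7375 + 32.132 = 1633.8695 µg/L·h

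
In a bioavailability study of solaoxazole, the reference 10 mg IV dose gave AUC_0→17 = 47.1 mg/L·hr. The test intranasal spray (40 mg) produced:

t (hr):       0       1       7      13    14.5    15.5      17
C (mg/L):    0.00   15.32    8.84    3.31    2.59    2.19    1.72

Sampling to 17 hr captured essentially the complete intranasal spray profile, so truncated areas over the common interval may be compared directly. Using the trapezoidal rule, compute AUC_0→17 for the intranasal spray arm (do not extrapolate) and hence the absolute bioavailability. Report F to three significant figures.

Trapezoidal AUC_0→17 (intranasal spray):
  [0→1]: (0.00+15.32)/2 × 1 = 7.66
  [1→7]: (15.32+8.84)/2 × 6 = 72.48
  [7→13]: (8.84+3.31)/2 × 6 = 36.45
  [13→14.5]: (3.31+2.59)/2 × 1.5 = 4.425
  [14.5→15.5]: (2.59+2.19)/2 × 1 = 2.39
  [15.5→17]: (2.19+1.72)/2 × 1.5 = 2.9325
  Sum = 126.3375 mg/L·hr
F = (AUC_ev/D_ev)/(AUC_iv/D_iv) = (126.3375/40)/(47.1/10) = 3.1584375/4.71 = 0.6706

F = 0.671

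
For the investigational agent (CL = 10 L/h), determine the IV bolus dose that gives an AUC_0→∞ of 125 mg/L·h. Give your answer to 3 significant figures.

Dose = 1250 mg

Dose_iv = CL × AUC_0→∞
     = 10 × 125 = 1250 mg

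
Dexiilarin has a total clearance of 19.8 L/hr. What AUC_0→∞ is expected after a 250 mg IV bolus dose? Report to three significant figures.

AUC_0→∞ = Dose_iv / CL
        = 250 / 19.8 = 12.6263 mg/L·hr

AUC = 12.6 mg/L·hr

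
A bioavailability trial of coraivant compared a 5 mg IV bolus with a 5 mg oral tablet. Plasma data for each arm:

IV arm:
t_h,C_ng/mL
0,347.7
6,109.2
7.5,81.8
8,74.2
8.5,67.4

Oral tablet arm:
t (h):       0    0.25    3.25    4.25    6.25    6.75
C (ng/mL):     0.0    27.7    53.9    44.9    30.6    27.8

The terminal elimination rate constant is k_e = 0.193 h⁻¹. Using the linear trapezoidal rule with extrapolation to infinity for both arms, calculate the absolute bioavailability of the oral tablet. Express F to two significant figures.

F = 0.21

Trapezoidal AUC_0→8.5 (IV):
  [0→6]: (347.7+109.2)/2 × 6 = 1370.7
  [6→7.5]: (109.2+81.8)/2 × 1.5 = 143.25
  [7.5→8]: (81.8+74.2)/2 × 0.5 = 39.0
  [8→8.5]: (74.2+67.4)/2 × 0.5 = 35.4
  Sum = 1588.35 ng/mL·h
IV tail: 67.4/0.193 = 349.223; AUC_iv,0→∞ = 1588.35 + 349.223 = 1937.573 ng/mL·h
Trapezoidal AUC_0→6.75 (oral tablet):
  [0→0.25]: (0.0+27.7)/2 × 0.25 = 3.4625
  [0.25→3.25]: (27.7+53.9)/2 × 3 = 122.4
  [3.25→4.25]: (53.9+44.9)/2 × 1 = 49.4
  [4.25→6.25]: (44.9+30.6)/2 × 2 = 75.5
  [6.25→6.75]: (30.6+27.8)/2 × 0.5 = 14.6
  Sum = 265.3625 ng/mL·h
oral tablet tail: 27.8/0.193 = 144.041; AUC_ev,0→∞ = 265.3625 + 144.041 = 409.4035 ng/mL·h
F = (AUC_ev/D_ev)/(AUC_iv/D_iv) = (409.4035/5)/(1937.573/5) = 81.8807/387.5146 = 0.2113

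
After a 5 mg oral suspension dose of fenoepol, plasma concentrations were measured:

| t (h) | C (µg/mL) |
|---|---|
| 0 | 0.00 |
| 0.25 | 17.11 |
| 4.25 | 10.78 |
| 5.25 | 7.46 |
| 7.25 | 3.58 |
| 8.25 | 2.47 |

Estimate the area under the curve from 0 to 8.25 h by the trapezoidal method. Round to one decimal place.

Trapezoidal AUC_0→8.25:
  [0→0.25]: (0.00+17.11)/2 × 0.25 = 2.13875
  [0.25→4.25]: (17.11+10.78)/2 × 4 = 55.78
  [4.25→5.25]: (10.78+7.46)/2 × 1 = 9.12
  [5.25→7.25]: (7.46+3.58)/2 × 2 = 11.04
  [7.25→8.25]: (3.58+2.47)/2 × 1 = 3.025
  Sum = 81.10375 µg/mL·h

AUC = 81.1 µg/mL·h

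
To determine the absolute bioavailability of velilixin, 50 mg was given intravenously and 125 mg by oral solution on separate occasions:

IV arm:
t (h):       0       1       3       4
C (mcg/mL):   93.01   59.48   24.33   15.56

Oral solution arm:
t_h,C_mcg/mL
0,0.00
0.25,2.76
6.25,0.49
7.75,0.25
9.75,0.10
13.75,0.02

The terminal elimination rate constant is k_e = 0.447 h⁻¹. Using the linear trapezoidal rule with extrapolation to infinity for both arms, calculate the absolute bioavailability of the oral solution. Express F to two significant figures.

F = 0.021

Trapezoidal AUC_0→4 (IV):
  [0→1]: (93.01+59.48)/2 × 1 = 76.245
  [1→3]: (59.48+24.33)/2 × 2 = 83.81
  [3→4]: (24.33+15.56)/2 × 1 = 19.945
  Sum = 180.0 mcg/mL·h
IV tail: 15.56/0.447 = 34.810; AUC_iv,0→∞ = 180.0 + 34.810 = 214.81 mcg/mL·h
Trapezoidal AUC_0→13.75 (oral solution):
  [0→0.25]: (0.00+2.76)/2 × 0.25 = 0.345
  [0.25→6.25]: (2.76+0.49)/2 × 6 = 9.75
  [6.25→7.75]: (0.49+0.25)/2 × 1.5 = 0.555
  [7.75→9.75]: (0.25+0.10)/2 × 2 = 0.35
  [9.75→13.75]: (0.10+0.02)/2 × 4 = 0.24
  Sum = 11.24 mcg/mL·h
oral solution tail: 0.02/0.447 = 0.045; AUC_ev,0→∞ = 11.24 + 0.045 = 11.285 mcg/mL·h
F = (AUC_ev/D_ev)/(AUC_iv/D_iv) = (11.285/125)/(214.81/50) = 0.09028/4.2962 = 0.0210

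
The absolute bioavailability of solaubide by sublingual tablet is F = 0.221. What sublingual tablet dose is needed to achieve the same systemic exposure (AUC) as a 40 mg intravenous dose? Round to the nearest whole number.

For equal systemic exposure: F × D_ev = D_iv
D_ev = D_iv / F = 40 / 0.221 = 180.995 mg

D_sublingual = 181 mg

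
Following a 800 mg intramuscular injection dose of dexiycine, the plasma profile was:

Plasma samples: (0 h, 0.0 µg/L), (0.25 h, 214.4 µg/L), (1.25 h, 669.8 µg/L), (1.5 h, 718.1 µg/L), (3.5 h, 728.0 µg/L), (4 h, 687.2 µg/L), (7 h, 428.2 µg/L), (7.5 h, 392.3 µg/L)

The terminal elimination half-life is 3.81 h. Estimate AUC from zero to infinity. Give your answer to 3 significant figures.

Trapezoidal AUC_0→7.5:
  [0→0.25]: (0.0+214.4)/2 × 0.25 = 26.8
  [0.25→1.25]: (214.4+669.8)/2 × 1 = 442.1
  [1.25→1.5]: (669.8+718.1)/2 × 0.25 = 173.4875
  [1.5→3.5]: (718.1+728.0)/2 × 2 = 1446.1
  [3.5→4]: (728.0+687.2)/2 × 0.5 = 353.8
  [4→7]: (687.2+428.2)/2 × 3 = 1673.1
  [7→7.5]: (428.2+392.3)/2 × 0.5 = 205.125
  Sum = 4320.5125 µg/L·h
k_e = ln2 / t½ = 0.693147 / 3.81 = 0.1819 h^-1
Extrapolated tail: C_last / k_e = 392.3 / 0.1819 = 2156.679
AUC_0→∞ = 4320.5125 + 2156.679 = 6477.1915 µg/L·h

AUC = 6480 µg/L·h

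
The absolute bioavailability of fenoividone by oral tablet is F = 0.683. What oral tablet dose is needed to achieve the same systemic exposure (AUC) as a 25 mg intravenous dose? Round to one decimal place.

D_oral = 36.6 mg

For equal systemic exposure: F × D_ev = D_iv
D_ev = D_iv / F = 25 / 0.683 = 36.6032 mg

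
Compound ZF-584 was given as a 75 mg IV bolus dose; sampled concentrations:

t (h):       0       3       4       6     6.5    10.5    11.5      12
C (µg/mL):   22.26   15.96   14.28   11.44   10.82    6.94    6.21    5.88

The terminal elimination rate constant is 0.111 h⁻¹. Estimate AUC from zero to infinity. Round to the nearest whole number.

Trapezoidal AUC_0→12:
  [0→3]: (22.26+15.96)/2 × 3 = 57.33
  [3→4]: (15.96+14.28)/2 × 1 = 15.12
  [4→6]: (14.28+11.44)/2 × 2 = 25.72
  [6→6.5]: (11.44+10.82)/2 × 0.5 = 5.565
  [6.5→10.5]: (10.82+6.94)/2 × 4 = 35.52
  [10.5→11.5]: (6.94+6.21)/2 × 1 = 6.575
  [11.5→12]: (6.21+5.88)/2 × 0.5 = 3.0225
  Sum = 148.8525 µg/mL·h
Extrapolated tail: C_last / k_e = 5.88 / 0.111 = 52.973
AUC_0→∞ = 148.8525 + 52.973 = 201.8255 µg/mL·h

AUC = 202 µg/mL·h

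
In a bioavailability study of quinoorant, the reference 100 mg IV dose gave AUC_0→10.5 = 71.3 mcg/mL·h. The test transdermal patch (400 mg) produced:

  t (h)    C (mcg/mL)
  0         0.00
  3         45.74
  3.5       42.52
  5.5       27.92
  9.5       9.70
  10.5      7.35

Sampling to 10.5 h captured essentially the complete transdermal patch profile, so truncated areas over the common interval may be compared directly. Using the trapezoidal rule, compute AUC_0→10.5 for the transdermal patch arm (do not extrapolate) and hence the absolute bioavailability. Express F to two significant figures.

Trapezoidal AUC_0→10.5 (transdermal patch):
  [0→3]: (0.00+45.74)/2 × 3 = 68.61
  [3→3.5]: (45.74+42.52)/2 × 0.5 = 22.065
  [3.5→5.5]: (42.52+27.92)/2 × 2 = 70.44
  [5.5→9.5]: (27.92+9.70)/2 × 4 = 75.24
  [9.5→10.5]: (9.70+7.35)/2 × 1 = 8.525
  Sum = 244.88 mcg/mL·h
F = (AUC_ev/D_ev)/(AUC_iv/D_iv) = (244.88/400)/(71.3/100) = 0.6122/0.713 = 0.8586

F = 0.86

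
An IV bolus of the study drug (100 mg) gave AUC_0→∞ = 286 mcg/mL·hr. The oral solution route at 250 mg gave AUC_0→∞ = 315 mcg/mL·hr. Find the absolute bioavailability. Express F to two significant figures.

F = (AUC_ev / D_ev) / (AUC_iv / D_iv)
  = (315/250) / (286/100)
  = 1.26 / 2.86 = 0.4406

F = 0.44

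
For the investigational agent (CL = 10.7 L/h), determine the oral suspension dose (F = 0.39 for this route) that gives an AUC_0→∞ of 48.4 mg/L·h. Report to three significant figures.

Dose = CL × AUC_0→∞ / F
     = 10.7 × 48.4 / 0.39 = 1327.9 mg

Dose = 1330 mg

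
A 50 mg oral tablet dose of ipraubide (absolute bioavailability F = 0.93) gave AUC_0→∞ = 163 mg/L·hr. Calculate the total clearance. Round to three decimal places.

CL = 0.285 L/hr

CL = F × Dose / AUC_0→∞
   = 0.93 × 50 / 163 = 0.285276 L/hr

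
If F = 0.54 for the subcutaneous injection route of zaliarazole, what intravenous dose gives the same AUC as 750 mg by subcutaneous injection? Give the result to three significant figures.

D_iv = 405 mg

Systemic exposure from an extravascular dose = F × D_ev, so the equivalent IV dose is F × D_ev.
D_iv = F × D_ev = 0.54 × 750 = 405 mg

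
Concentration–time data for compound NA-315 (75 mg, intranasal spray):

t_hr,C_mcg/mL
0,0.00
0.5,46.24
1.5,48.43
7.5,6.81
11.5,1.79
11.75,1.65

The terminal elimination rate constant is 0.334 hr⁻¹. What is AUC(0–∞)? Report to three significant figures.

AUC = 247 mcg/mL·hr

Trapezoidal AUC_0→11.75:
  [0→0.5]: (0.00+46.24)/2 × 0.5 = 11.56
  [0.5→1.5]: (46.24+48.43)/2 × 1 = 47.335
  [1.5→7.5]: (48.43+6.81)/2 × 6 = 165.72
  [7.5→11.5]: (6.81+1.79)/2 × 4 = 17.2
  [11.5→11.75]: (1.79+1.65)/2 × 0.25 = 0.43
  Sum = 242.245 mcg/mL·hr
Extrapolated tail: C_last / k_e = 1.65 / 0.334 = 4.940
AUC_0→∞ = 242.245 + 4.940 = 247.185 mcg/mL·hr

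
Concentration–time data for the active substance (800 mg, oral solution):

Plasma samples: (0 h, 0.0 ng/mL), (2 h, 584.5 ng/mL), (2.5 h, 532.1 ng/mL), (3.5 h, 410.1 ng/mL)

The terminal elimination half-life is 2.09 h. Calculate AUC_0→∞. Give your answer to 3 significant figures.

AUC = 2570 ng/mL·h

Trapezoidal AUC_0→3.5:
  [0→2]: (0.0+584.5)/2 × 2 = 584.5
  [2→2.5]: (584.5+532.1)/2 × 0.5 = 279.15
  [2.5→3.5]: (532.1+410.1)/2 × 1 = 471.1
  Sum = 1334.75 ng/mL·h
k_e = ln2 / t½ = 0.693147 / 2.09 = 0.3316 h^-1
Extrapolated tail: C_last / k_e = 410.1 / 0.3316 = 1236.731
AUC_0→∞ = 1334.75 + 1236.731 = 2571.481 ng/mL·h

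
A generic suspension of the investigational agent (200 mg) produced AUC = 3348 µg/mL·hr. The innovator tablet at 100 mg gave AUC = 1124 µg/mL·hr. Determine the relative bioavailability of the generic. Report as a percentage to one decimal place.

F_rel = (AUC_test/D_test) / (AUC_ref/D_ref)
      = (3348/200) / (1124/100)
      = 16.74 / 11.24 = 1.4893 = 148.93%

F_rel = 148.9%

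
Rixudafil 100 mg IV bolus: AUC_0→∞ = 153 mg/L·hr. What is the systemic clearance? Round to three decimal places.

CL = Dose_iv / AUC_0→∞
   = 100 / 153 = 0.653595 L/hr

CL = 0.654 L/hr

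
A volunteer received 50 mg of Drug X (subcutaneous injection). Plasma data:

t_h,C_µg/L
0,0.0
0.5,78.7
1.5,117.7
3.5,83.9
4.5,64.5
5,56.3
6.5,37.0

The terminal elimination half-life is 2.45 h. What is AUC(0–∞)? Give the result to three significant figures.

Trapezoidal AUC_0→6.5:
  [0→0.5]: (0.0+78.7)/2 × 0.5 = 19.675
  [0.5→1.5]: (78.7+117.7)/2 × 1 = 98.2
  [1.5→3.5]: (117.7+83.9)/2 × 2 = 201.6
  [3.5→4.5]: (83.9+64.5)/2 × 1 = 74.2
  [4.5→5]: (64.5+56.3)/2 × 0.5 = 30.2
  [5→6.5]: (56.3+37.0)/2 × 1.5 = 69.975
  Sum = 493.85 µg/L·h
k_e = ln2 / t½ = 0.693147 / 2.45 = 0.2829 h^-1
Extrapolated tail: C_last / k_e = 37.0 / 0.2829 = 130.788
AUC_0→∞ = 493.85 + 130.788 = 624.638 µg/L·h

AUC = 625 µg/L·h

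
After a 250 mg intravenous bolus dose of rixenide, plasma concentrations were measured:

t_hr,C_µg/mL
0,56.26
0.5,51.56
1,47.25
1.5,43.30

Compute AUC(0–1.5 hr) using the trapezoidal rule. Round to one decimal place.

AUC = 74.3 µg/mL·hr

Trapezoidal AUC_0→1.5:
  [0→0.5]: (56.26+51.56)/2 × 0.5 = 26.955
  [0.5→1]: (51.56+47.25)/2 × 0.5 = 24.7025
  [1→1.5]: (47.25+43.30)/2 × 0.5 = 22.6375
  Sum = 74.295 µg/mL·hr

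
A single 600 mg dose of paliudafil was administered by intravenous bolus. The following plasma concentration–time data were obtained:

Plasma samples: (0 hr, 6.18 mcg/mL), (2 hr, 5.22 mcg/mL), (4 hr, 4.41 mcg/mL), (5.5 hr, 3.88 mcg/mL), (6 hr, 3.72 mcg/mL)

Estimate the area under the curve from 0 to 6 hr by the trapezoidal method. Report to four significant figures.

Trapezoidal AUC_0→6:
  [0→2]: (6.18+5.22)/2 × 2 = 11.4
  [2→4]: (5.22+4.41)/2 × 2 = 9.63
  [4→5.5]: (4.41+3.88)/2 × 1.5 = 6.2175
  [5.5→6]: (3.88+3.72)/2 × 0.5 = 1.9
  Sum = 29.1475 mcg/mL·hr

AUC = 29.15 mcg/mL·hr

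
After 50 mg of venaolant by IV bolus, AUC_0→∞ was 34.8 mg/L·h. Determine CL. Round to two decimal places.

CL = Dose_iv / AUC_0→∞
   = 50 / 34.8 = 1.43678 L/h

CL = 1.44 L/h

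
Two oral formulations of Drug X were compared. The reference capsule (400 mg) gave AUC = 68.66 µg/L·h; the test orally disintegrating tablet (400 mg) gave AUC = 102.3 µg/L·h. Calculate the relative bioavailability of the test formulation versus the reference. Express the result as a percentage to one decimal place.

F_rel = (AUC_test/D_test) / (AUC_ref/D_ref)
      = (102.3/400) / (68.66/400)
      = 0.25575 / 0.17165 = 1.4900 = 149.00%

F_rel = 149.0%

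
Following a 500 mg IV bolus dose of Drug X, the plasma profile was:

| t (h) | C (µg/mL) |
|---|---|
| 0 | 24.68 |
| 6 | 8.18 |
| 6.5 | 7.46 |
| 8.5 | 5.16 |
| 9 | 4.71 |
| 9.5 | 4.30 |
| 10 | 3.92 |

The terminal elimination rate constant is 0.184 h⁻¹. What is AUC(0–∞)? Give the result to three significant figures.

AUC = 143 µg/mL·h

Trapezoidal AUC_0→10:
  [0→6]: (24.68+8.18)/2 × 6 = 98.58
  [6→6.5]: (8.18+7.46)/2 × 0.5 = 3.91
  [6.5→8.5]: (7.46+5.16)/2 × 2 = 12.62
  [8.5→9]: (5.16+4.71)/2 × 0.5 = 2.4675
  [9→9.5]: (4.71+4.30)/2 × 0.5 = 2.2525
  [9.5→10]: (4.30+3.92)/2 × 0.5 = 2.055
  Sum = 121.885 µg/mL·h
Extrapolated tail: C_last / k_e = 3.92 / 0.184 = 21.304
AUC_0→∞ = 121.885 + 21.304 = 143.189 µg/mL·h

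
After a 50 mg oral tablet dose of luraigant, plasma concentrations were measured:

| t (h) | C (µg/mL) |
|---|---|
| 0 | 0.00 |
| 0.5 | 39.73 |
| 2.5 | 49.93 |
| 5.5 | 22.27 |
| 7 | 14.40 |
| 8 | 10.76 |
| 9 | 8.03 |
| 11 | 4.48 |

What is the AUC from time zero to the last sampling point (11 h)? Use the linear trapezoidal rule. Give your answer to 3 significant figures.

Trapezoidal AUC_0→11:
  [0→0.5]: (0.00+39.73)/2 × 0.5 = 9.9325
  [0.5→2.5]: (39.73+49.93)/2 × 2 = 89.66
  [2.5→5.5]: (49.93+22.27)/2 × 3 = 108.3
  [5.5→7]: (22.27+14.40)/2 × 1.5 = 27.5025
  [7→8]: (14.40+10.76)/2 × 1 = 12.58
  [8→9]: (10.76+8.03)/2 × 1 = 9.395
  [9→11]: (8.03+4.48)/2 × 2 = 12.51
  Sum = 269.88 µg/mL·h

AUC = 270 µg/mL·h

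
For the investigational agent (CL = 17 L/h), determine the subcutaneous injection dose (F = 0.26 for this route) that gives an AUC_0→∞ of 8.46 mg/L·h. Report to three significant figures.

Dose = CL × AUC_0→∞ / F
     = 17 × 8.46 / 0.26 = 553.154 mg

Dose = 553 mg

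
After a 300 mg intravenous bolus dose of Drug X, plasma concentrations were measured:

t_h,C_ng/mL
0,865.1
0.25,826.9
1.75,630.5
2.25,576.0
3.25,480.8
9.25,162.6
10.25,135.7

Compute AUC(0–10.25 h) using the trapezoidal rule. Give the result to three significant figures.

Trapezoidal AUC_0→10.25:
  [0→0.25]: (865.1+826.9)/2 × 0.25 = 211.5
  [0.25→1.75]: (826.9+630.5)/2 × 1.5 = 1093.05
  [1.75→2.25]: (630.5+576.0)/2 × 0.5 = 301.625
  [2.25→3.25]: (576.0+480.8)/2 × 1 = 528.4
  [3.25→9.25]: (480.8+162.6)/2 × 6 = 1930.2
  [9.25→10.25]: (162.6+135.7)/2 × 1 = 149.15
  Sum = 4213.925 ng/mL·h

AUC = 4210 ng/mL·h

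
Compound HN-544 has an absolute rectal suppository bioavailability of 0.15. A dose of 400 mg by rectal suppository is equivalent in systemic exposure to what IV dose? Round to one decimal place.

D_iv = 60.0 mg

Systemic exposure from an extravascular dose = F × D_ev, so the equivalent IV dose is F × D_ev.
D_iv = F × D_ev = 0.15 × 400 = 60 mg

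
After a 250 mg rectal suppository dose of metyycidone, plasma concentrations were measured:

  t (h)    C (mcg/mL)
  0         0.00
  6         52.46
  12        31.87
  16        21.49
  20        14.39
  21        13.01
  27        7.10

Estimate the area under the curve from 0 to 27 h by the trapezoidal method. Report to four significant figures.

AUC = 662.9 mcg/mL·h

Trapezoidal AUC_0→27:
  [0→6]: (0.00+52.46)/2 × 6 = 157.38
  [6→12]: (52.46+31.87)/2 × 6 = 252.99
  [12→16]: (31.87+21.49)/2 × 4 = 106.72
  [16→20]: (21.49+14.39)/2 × 4 = 71.76
  [20→21]: (14.39+13.01)/2 × 1 = 13.7
  [21→27]: (13.01+7.10)/2 × 6 = 60.33
  Sum = 662.88 mcg/mL·h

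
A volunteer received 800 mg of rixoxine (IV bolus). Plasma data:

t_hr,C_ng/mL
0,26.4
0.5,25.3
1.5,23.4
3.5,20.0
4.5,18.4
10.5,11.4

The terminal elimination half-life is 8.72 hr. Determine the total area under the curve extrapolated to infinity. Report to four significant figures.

Trapezoidal AUC_0→10.5:
  [0→0.5]: (26.4+25.3)/2 × 0.5 = 12.925
  [0.5→1.5]: (25.3+23.4)/2 × 1 = 24.35
  [1.5→3.5]: (23.4+20.0)/2 × 2 = 43.4
  [3.5→4.5]: (20.0+18.4)/2 × 1 = 19.2
  [4.5→10.5]: (18.4+11.4)/2 × 6 = 89.4
  Sum = 189.275 ng/mL·hr
k_e = ln2 / t½ = 0.693147 / 8.72 = 0.0795 hr^-1
Extrapolated tail: C_last / k_e = 11.4 / 0.0795 = 143.396
AUC_0→∞ = 189.275 + 143.396 = 332.671 ng/mL·hr

AUC = 332.7 ng/mL·hr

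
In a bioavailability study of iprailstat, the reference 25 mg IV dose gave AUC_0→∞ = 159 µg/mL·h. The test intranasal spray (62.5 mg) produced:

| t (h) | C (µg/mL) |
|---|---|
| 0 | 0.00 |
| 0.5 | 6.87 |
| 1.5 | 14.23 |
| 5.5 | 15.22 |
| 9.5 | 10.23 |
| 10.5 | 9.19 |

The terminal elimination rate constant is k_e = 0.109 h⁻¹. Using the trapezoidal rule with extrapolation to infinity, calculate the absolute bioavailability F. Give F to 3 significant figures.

F = 0.544

Trapezoidal AUC_0→10.5 (intranasal spray):
  [0→0.5]: (0.00+6.87)/2 × 0.5 = 1.7175
  [0.5→1.5]: (6.87+14.23)/2 × 1 = 10.55
  [1.5→5.5]: (14.23+15.22)/2 × 4 = 58.9
  [5.5→9.5]: (15.22+10.23)/2 × 4 = 50.9
  [9.5→10.5]: (10.23+9.19)/2 × 1 = 9.71
  Sum = 131.7775 µg/mL·h
Tail: C_last/k_e = 9.19/0.109 = 84.312
AUC_0→∞ (intranasal spray) = 131.7775 + 84.312 = 216.0895 µg/mL·h
F = (AUC_ev/D_ev)/(AUC_iv/D_iv) = (216.0895/62.5)/(159/25) = 3.457432/6.36 = 0.5436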